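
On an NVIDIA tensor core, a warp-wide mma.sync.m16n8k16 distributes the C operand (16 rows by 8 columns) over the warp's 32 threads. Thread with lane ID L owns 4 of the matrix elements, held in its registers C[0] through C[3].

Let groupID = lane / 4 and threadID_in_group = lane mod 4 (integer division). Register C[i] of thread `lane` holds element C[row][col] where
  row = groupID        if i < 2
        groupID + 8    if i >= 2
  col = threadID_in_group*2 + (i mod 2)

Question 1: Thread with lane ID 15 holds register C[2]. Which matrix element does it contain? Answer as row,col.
lane 15->15/4=3, 15 mod 4=3
i=2  r:3+8->11  c:2·3+0->6

11,6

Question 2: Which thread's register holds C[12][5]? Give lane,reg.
18,3

r=12->g=4,rb=1  c=5->t=2,b0=1
L=4*4+2=18  i=1*2+1=3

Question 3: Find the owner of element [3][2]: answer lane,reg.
13,0

r=3⇒gr=3,Rb=0  c=2⇒th=1,odd=0
L=3*4+1=13  i=0*2+0=0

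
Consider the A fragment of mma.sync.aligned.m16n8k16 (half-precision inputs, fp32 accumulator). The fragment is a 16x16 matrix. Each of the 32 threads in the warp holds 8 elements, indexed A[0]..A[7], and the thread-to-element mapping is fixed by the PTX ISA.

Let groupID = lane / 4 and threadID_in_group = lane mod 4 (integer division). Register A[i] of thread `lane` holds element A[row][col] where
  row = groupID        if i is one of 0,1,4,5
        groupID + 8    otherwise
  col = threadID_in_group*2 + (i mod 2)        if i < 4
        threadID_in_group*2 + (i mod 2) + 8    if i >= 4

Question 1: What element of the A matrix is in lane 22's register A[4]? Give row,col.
lane 22: g=5 (22/4), t=2 (22%4)
i=4: r=5+0=5, c=2*2+0+8=12

5,12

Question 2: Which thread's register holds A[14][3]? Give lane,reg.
25,3

r=14->g=6,rb=1  c=3->cb=0,t=1,b0=1
L=6*4+1=25  i=0*4+1*2+1=3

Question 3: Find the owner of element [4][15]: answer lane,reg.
19,5

r=4→G=4,rhi=0  c=15→chi=1,T=3,p=1
L=4*4+3=19  i=1*4+0*2+1=5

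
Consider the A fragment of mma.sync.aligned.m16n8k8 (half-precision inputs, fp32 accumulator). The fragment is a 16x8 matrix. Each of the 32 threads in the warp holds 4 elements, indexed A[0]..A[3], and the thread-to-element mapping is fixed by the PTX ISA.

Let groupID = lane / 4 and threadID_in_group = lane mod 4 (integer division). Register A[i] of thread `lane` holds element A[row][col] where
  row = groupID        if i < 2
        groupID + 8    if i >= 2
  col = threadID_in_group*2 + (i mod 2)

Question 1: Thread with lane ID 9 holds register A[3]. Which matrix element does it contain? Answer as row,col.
10,3

9: gr=2,th=1
[3] (2+8,1*2+1) = (10,3)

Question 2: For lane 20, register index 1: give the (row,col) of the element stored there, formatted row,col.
20: gid=5,tid=0
[1] (5+0,0*2+1) = (5,1)

5,1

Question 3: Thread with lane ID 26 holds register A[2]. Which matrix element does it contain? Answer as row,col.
14,4

L=26→G=26>>2=6, T=26&3=2
[2]→row 6+8=14  col 2·2+0=4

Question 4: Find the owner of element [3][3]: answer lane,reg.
r=3->g=3,rb=0  c=3->t=1,b0=1
L=3*4+1=13  i=0*2+1=1

13,1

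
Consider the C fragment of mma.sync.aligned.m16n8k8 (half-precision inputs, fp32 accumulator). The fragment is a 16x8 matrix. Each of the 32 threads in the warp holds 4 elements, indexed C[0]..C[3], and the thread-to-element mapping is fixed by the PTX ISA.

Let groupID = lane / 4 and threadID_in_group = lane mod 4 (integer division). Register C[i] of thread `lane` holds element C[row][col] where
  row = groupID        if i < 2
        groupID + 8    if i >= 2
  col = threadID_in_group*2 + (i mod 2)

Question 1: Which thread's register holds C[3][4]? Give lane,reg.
14,0

r=3->g=3,rb=0  c=4->t=2,b0=0
L=3*4+2=14  i=0*2+0=0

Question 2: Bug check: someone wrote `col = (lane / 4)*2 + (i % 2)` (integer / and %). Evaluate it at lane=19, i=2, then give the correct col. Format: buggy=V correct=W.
buggy=8 correct=6

`(lane / 4)*2 + (i % 2)`[19,2]=>8
lane 19: grp=4 (19/4), tig=3 (19%4)
i=2: r=4+8=12, c=3*2+0=6
col: 8 vs 6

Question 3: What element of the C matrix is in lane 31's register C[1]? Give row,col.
L=31=>grp=31>>2=7, tig=31&3=3
[1]=>row 7+0=7  col 3·2+1=7

7,7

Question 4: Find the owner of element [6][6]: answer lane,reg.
r: 6->gid=6,r8=0  c: 6->tid=3,i&1=0
L=6*4+3=27  i=0*2+0=0

27,0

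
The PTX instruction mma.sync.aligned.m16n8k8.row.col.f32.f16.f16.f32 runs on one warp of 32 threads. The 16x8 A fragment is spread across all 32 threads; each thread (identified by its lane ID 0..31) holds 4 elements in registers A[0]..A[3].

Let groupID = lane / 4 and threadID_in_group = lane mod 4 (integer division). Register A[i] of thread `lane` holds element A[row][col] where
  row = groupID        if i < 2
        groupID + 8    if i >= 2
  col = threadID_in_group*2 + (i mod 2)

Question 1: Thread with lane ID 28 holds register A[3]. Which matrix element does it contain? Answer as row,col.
15,1

lane 28⇒28/4=7, 28 mod 4=0
i=3  r:7+8⇒15  c:2·0+1⇒1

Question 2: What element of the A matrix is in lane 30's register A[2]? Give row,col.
lane 30->30/4=7, 30 mod 4=2
i=2  r:7+8->15  c:2·2+0->4

15,4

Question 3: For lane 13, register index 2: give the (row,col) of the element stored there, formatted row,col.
11,2

L=13=>grp=13>>2=3, tig=13&3=1
[2]=>row 3+8=11  col 1·2+0=2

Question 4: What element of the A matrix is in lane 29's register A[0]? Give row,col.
29: g=7,t=1
[0] (7+0,1*2+0) = (7,2)

7,2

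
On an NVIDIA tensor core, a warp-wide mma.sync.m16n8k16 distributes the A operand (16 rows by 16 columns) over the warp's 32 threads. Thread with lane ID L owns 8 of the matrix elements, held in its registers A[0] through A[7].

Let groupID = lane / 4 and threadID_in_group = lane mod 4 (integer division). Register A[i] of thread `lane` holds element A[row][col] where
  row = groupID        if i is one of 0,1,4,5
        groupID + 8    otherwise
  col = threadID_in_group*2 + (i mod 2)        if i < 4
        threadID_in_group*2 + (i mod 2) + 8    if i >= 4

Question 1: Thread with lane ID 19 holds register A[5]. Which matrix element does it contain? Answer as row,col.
4,15

L=19=>grp=19>>2=4, tig=19&3=3
[5]=>row 4+0=4  col 3·2+1+8=15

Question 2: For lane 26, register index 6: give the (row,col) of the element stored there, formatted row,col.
14,12

lane 26⇒26/4=6, 26 mod 4=2
i=6  r:6+8⇒14  c:2·2+0+8⇒12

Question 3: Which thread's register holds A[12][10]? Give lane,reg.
r=12->g=4,rb=1  c=10->cb=1,t=1,b0=0
L=4*4+1=17  i=1*4+1*2+0=6

17,6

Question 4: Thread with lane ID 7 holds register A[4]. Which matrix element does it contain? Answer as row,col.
L=7⇒gr=7>>2=1, th=7&3=3
[4]⇒row 1+0=1  col 3·2+0+8=14

1,14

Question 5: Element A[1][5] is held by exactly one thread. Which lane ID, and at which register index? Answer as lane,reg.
6,1

r:1=>grp=1,rB=0  c:5=>cB=0,tig=2,lo=1
L=1*4+2=6  i=0*4+0*2+1=1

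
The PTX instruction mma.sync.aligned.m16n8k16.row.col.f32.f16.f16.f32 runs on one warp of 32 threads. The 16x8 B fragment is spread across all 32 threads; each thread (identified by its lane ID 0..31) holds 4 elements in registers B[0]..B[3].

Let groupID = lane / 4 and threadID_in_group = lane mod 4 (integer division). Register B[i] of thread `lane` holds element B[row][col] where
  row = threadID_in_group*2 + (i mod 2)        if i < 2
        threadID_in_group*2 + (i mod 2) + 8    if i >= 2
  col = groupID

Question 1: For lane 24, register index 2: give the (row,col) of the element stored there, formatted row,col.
L=24→G=24>>2=6, T=24&3=0
[2]→row 0·2+0+8=8  col G=6

8,6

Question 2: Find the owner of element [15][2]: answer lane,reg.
11,3

c: 2->gid=2  r: 15->r8=1,tid=3,i&1=1
L=2*4+3=11  i=1*2+1=3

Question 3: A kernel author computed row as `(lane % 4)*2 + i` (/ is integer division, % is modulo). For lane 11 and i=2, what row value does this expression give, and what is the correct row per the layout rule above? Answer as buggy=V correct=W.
`(lane % 4)*2 + i`[11,2]=>8
lane 11: grp=2 (11/4), tig=3 (11%4)
i=2: r=3*2+0+8=14, c=grp=2
row: 8 vs 14

buggy=8 correct=14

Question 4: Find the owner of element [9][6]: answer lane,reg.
24,3

c:6=>grp=6  r:9=>rB=1,tig=0,lo=1
L=6*4+0=24  i=1*2+1=3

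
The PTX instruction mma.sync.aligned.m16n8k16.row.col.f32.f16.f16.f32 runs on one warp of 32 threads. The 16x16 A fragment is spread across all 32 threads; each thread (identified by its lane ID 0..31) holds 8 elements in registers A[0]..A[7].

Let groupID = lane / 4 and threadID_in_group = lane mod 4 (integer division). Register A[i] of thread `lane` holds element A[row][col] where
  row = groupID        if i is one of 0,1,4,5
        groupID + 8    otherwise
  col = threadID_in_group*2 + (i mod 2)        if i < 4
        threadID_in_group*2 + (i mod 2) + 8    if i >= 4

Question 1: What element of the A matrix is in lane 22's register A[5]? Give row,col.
lane 22: grp=5 (22/4), tig=2 (22%4)
i=5: r=5+0=5, c=2*2+1+8=13

5,13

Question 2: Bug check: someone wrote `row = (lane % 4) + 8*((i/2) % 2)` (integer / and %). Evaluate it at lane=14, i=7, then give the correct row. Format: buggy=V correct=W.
buggy=10 correct=11

`(lane % 4) + 8*((i/2) % 2)`[14,7]->10
lane 14: gid=3 (14/4), tid=2 (14%4)
i=7: r=3+8=11, c=2*2+1+8=13
row: 10 vs 11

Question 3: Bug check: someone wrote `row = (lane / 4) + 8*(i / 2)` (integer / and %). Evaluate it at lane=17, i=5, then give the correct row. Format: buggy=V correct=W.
`(lane / 4) + 8*(i / 2)`[17,5]=>20
lane 17=>17/4=4, 17 mod 4=1
i=5  r:4+0=>4  c:2·1+1+8=>11
row: 20 vs 4

buggy=20 correct=4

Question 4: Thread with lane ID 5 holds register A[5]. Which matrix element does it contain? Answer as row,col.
1,11

L=5->g=5>>2=1, t=5&3=1
[5]->row 1+0=1  col 1·2+1+8=11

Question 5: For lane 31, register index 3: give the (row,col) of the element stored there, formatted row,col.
15,7

lane 31→31/4=7, 31 mod 4=3
i=3  r:7+8→15  c:2·3+1+0→7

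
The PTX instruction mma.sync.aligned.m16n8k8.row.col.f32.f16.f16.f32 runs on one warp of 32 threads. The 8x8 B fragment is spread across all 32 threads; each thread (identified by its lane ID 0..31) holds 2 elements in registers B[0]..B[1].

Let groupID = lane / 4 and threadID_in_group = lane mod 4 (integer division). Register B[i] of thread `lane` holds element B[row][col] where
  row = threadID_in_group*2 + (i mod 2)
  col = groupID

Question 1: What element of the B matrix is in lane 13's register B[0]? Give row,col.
2,3

lane 13->13/4=3, 13 mod 4=1
i=0  r:2·1+0->2  c:3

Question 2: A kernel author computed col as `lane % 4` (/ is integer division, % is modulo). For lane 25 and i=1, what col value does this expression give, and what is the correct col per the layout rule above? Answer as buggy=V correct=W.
`lane % 4`[25,1]⇒1
lane 25: gr=6 (25/4), th=1 (25%4)
i=1: r=1*2+1=3, c=gr=6
col: 1 vs 6

buggy=1 correct=6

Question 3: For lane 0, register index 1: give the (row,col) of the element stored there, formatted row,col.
0: G=0,T=0
[1] (0*2+1,0) = (1,0)

1,0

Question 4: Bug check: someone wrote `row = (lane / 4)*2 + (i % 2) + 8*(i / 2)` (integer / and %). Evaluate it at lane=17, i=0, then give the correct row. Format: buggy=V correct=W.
buggy=8 correct=2

`(lane / 4)*2 + (i % 2) + 8*(i / 2)`[17,0]=>8
17: grp=4,tig=1
[0] (1*2+0,4) = (2,4)
row: 8 vs 2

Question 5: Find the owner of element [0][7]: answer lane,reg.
c=7⇒gr=7  r=0⇒th=0,odd=0
L=7*4+0=28  i=0=0

28,0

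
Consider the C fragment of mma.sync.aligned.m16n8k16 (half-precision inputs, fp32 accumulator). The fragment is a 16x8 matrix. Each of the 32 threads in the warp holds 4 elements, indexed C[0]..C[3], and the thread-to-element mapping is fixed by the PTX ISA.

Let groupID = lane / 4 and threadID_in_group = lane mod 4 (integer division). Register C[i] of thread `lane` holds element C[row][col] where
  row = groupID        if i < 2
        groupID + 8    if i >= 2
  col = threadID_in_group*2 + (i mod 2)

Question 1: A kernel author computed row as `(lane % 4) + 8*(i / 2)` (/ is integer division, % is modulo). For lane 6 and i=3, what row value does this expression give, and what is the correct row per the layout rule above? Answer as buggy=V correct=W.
buggy=10 correct=9

`(lane % 4) + 8*(i / 2)`[6,3]=>10
lane 6: grp=1 (6/4), tig=2 (6%4)
i=3: r=1+8=9, c=2*2+1=5
row: 10 vs 9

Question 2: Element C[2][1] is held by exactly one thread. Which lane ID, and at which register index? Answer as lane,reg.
r=2⇒gr=2,Rb=0  c=1⇒th=0,odd=1
L=2*4+0=8  i=0*2+1=1

8,1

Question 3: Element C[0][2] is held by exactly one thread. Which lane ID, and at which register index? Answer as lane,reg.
r: 0->gid=0,r8=0  c: 2->tid=1,i&1=0
L=0*4+1=1  i=0*2+0=0

1,0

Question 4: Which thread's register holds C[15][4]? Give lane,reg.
30,2

r: 15->gid=7,r8=1  c: 4->tid=2,i&1=0
L=7*4+2=30  i=1*2+0=2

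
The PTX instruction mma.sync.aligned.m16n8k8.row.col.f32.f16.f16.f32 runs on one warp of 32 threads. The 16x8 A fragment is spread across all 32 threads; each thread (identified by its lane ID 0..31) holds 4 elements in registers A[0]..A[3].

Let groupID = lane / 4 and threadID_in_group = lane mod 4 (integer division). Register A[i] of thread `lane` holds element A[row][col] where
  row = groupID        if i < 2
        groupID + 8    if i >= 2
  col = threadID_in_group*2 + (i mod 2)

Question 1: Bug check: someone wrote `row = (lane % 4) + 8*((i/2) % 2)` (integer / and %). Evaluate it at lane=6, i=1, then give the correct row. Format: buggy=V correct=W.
`(lane % 4) + 8*((i/2) % 2)`[6,1]→2
lane 6→6/4=1, 6 mod 4=2
i=1  r:1+0→1  c:2·2+1→5
row: 2 vs 1

buggy=2 correct=1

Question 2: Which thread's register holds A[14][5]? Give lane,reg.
26,3

r: 14->gid=6,r8=1  c: 5->tid=2,i&1=1
L=6*4+2=26  i=1*2+1=3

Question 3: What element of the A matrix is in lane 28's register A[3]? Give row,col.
L=28→G=28>>2=7, T=28&3=0
[3]→row 7+8=15  col 0·2+1=1

15,1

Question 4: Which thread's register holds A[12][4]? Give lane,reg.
18,2

r:12=>grp=4,rB=1  c:4=>tig=2,lo=0
L=4*4+2=18  i=1*2+0=2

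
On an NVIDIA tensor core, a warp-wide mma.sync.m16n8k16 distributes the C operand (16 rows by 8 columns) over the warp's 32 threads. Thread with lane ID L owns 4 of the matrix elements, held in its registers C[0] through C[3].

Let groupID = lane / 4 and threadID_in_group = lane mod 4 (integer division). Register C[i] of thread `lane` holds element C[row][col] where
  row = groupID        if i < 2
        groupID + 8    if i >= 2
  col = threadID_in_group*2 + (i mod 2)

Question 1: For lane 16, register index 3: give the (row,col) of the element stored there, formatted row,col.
lane 16->16/4=4, 16 mod 4=0
i=3  r:4+8->12  c:2·0+1->1

12,1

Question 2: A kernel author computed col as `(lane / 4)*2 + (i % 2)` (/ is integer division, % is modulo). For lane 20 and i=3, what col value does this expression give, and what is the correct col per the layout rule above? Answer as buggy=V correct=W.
buggy=11 correct=1

`(lane / 4)*2 + (i % 2)`[20,3]->11
20: g=5,t=0
[3] (5+8,0*2+1) = (13,1)
col: 11 vs 1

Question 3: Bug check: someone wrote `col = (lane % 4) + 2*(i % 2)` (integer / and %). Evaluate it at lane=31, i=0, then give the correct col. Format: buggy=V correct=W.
`(lane % 4) + 2*(i % 2)`[31,0]->3
lane 31->31/4=7, 31 mod 4=3
i=0  r:7+0->7  c:2·3+0->6
col: 3 vs 6

buggy=3 correct=6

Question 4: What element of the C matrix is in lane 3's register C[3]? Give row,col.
8,7

L=3->g=3>>2=0, t=3&3=3
[3]->row 0+8=8  col 3·2+1=7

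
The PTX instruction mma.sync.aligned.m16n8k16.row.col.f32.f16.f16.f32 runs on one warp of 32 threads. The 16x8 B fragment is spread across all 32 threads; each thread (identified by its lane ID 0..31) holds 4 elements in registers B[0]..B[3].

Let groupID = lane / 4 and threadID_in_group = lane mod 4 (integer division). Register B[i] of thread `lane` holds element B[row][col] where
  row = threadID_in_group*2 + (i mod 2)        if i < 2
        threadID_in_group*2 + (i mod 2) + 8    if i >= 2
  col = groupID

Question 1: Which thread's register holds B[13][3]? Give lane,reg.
14,3

c: 3->gid=3  r: 13->r8=1,tid=2,i&1=1
L=3*4+2=14  i=1*2+1=3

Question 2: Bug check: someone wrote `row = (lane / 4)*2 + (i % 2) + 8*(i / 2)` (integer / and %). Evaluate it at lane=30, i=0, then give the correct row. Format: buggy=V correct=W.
`(lane / 4)*2 + (i % 2) + 8*(i / 2)`[30,0]⇒14
lane 30: gr=7 (30/4), th=2 (30%4)
i=0: r=2*2+0+0=4, c=gr=7
row: 14 vs 4

buggy=14 correct=4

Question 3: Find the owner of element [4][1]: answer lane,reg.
c: 1->gid=1  r: 4->r8=0,tid=2,i&1=0
L=1*4+2=6  i=0*2+0=0

6,0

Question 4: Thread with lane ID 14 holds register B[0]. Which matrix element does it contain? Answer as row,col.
L=14->gid=14>>2=3, tid=14&3=2
[0]->row 2·2+0+0=4  col gid=3

4,3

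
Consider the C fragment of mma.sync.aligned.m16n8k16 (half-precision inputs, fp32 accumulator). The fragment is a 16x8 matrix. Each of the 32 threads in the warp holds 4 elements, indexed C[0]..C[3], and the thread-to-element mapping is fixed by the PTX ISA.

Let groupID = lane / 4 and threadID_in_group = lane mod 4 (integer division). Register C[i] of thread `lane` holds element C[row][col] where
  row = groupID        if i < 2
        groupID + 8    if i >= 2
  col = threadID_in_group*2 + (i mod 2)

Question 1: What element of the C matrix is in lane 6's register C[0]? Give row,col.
1,4

lane 6: gr=1 (6/4), th=2 (6%4)
i=0: r=1+0=1, c=2*2+0=4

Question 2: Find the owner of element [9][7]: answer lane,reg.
7,3

r=9->g=1,rb=1  c=7->t=3,b0=1
L=1*4+3=7  i=1*2+1=3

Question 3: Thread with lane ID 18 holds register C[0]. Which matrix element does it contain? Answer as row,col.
4,4

lane 18→18/4=4, 18 mod 4=2
i=0  r:4+0→4  c:2·2+0→4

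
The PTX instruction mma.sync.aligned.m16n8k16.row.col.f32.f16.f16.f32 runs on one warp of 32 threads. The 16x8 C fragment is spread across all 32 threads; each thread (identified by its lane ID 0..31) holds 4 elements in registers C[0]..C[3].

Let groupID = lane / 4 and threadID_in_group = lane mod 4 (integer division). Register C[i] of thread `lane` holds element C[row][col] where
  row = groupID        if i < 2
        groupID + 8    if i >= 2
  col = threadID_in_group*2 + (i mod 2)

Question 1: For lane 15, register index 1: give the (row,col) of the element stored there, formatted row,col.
lane 15->15/4=3, 15 mod 4=3
i=1  r:3+0->3  c:2·3+1->7

3,7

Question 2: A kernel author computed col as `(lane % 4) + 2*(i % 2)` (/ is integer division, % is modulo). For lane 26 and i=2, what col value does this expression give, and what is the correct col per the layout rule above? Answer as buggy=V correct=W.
`(lane % 4) + 2*(i % 2)`[26,2]->2
26: g=6,t=2
[2] (6+8,2*2+0) = (14,4)
col: 2 vs 4

buggy=2 correct=4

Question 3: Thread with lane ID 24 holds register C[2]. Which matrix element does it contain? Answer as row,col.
14,0

lane 24: g=6 (24/4), t=0 (24%4)
i=2: r=6+8=14, c=0*2+0=0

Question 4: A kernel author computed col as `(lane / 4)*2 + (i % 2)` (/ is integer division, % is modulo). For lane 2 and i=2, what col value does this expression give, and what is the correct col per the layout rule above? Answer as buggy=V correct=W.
buggy=0 correct=4

`(lane / 4)*2 + (i % 2)`[2,2]->0
lane 2->2/4=0, 2 mod 4=2
i=2  r:0+8->8  c:2·2+0->4
col: 0 vs 4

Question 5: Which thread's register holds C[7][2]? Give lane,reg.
r=7⇒gr=7,Rb=0  c=2⇒th=1,odd=0
L=7*4+1=29  i=0*2+0=0

29,0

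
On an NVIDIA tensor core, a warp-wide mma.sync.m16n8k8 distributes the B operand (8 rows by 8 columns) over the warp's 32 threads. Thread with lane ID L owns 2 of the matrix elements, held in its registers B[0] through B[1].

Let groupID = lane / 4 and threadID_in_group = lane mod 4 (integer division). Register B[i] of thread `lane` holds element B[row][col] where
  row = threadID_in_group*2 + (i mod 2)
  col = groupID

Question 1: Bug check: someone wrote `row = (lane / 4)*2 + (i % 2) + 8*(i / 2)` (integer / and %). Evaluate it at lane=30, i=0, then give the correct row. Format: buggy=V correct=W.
buggy=14 correct=4

`(lane / 4)*2 + (i % 2) + 8*(i / 2)`[30,0]→14
lane 30→30/4=7, 30 mod 4=2
i=0  r:2·2+0→4  c:7
row: 14 vs 4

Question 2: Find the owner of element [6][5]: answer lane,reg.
c=5->g=5  r=6->t=3,b0=0
L=5*4+3=23  i=0=0

23,0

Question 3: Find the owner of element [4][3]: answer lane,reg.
c:3=>grp=3  r:4=>tig=2,lo=0
L=3*4+2=14  i=0=0

14,0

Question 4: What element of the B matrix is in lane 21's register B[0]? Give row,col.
L=21⇒gr=21>>2=5, th=21&3=1
[0]⇒row 1·2+0=2  col gr=5

2,5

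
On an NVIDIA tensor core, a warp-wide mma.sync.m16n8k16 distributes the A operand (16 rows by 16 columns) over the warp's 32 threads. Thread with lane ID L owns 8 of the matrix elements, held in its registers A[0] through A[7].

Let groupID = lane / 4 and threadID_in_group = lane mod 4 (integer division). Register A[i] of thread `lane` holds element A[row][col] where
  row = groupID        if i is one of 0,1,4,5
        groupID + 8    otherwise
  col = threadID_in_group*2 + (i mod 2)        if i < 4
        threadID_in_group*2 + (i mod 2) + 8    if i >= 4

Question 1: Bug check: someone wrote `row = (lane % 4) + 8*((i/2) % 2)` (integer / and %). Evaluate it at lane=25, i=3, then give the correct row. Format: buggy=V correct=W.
buggy=9 correct=14

`(lane % 4) + 8*((i/2) % 2)`[25,3]→9
25: G=6,T=1
[3] (6+8,1*2+1+0) = (14,3)
row: 9 vs 14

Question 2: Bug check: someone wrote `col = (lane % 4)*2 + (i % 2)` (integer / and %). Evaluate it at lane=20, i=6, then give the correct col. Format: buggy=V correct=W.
`(lane % 4)*2 + (i % 2)`[20,6]⇒0
lane 20⇒20/4=5, 20 mod 4=0
i=6  r:5+8⇒13  c:2·0+0+8⇒8
col: 0 vs 8

buggy=0 correct=8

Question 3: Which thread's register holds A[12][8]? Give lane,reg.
r=12->g=4,rb=1  c=8->cb=1,t=0,b0=0
L=4*4+0=16  i=1*4+1*2+0=6

16,6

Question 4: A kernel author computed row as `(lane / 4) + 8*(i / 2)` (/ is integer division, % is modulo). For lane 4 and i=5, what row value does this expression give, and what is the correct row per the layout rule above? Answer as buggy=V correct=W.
buggy=17 correct=1

`(lane / 4) + 8*(i / 2)`[4,5]⇒17
L=4⇒gr=4>>2=1, th=4&3=0
[5]⇒row 1+0=1  col 0·2+1+8=9
row: 17 vs 1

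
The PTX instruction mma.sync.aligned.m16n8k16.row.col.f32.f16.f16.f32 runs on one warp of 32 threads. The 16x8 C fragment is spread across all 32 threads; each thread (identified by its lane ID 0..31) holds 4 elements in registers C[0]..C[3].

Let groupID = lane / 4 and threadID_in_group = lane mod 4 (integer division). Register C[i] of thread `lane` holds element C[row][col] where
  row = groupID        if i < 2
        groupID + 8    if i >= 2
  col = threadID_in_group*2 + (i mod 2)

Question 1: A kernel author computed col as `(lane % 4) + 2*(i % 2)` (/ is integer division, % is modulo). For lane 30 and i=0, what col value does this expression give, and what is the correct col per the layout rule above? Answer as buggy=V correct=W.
buggy=2 correct=4

`(lane % 4) + 2*(i % 2)`[30,0]→2
L=30→G=30>>2=7, T=30&3=2
[0]→row 7+0=7  col 2·2+0=4
col: 2 vs 4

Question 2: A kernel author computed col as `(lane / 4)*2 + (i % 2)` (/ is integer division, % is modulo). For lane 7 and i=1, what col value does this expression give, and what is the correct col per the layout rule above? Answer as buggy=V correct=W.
buggy=3 correct=7

`(lane / 4)*2 + (i % 2)`[7,1]→3
7: G=1,T=3
[1] (1+0,3*2+1) = (1,7)
col: 3 vs 7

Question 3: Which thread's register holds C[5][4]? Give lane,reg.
22,0

r=5->g=5,rb=0  c=4->t=2,b0=0
L=5*4+2=22  i=0*2+0=0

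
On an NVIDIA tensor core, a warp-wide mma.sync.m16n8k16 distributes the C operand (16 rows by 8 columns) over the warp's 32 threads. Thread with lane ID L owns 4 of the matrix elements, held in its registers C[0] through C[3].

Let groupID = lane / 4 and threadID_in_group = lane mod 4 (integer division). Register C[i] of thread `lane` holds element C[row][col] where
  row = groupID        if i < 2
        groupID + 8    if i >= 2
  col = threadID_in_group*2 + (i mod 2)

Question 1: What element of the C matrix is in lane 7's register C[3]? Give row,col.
lane 7⇒7/4=1, 7 mod 4=3
i=3  r:1+8⇒9  c:2·3+1⇒7

9,7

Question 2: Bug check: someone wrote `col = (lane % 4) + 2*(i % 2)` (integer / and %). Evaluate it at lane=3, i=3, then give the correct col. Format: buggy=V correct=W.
buggy=5 correct=7

`(lane % 4) + 2*(i % 2)`[3,3]⇒5
lane 3: gr=0 (3/4), th=3 (3%4)
i=3: r=0+8=8, c=3*2+1=7
col: 5 vs 7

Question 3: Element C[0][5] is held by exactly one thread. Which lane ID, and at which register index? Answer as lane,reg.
r:0=>grp=0,rB=0  c:5=>tig=2,lo=1
L=0*4+2=2  i=0*2+1=1

2,1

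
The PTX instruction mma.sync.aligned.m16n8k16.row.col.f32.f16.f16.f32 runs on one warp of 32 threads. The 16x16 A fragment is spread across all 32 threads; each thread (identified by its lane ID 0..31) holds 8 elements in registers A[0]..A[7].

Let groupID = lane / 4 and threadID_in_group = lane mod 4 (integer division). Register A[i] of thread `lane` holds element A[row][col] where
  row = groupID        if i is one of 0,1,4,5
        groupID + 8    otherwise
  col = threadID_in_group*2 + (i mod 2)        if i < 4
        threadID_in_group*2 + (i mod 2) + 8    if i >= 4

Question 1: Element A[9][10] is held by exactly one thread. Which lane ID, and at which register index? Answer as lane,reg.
5,6

r=9→G=1,rhi=1  c=10→chi=1,T=1,p=0
L=1*4+1=5  i=1*4+1*2+0=6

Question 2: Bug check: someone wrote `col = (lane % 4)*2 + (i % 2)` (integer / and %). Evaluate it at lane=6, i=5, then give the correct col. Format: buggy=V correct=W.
`(lane % 4)*2 + (i % 2)`[6,5]⇒5
lane 6⇒6/4=1, 6 mod 4=2
i=5  r:1+0⇒1  c:2·2+1+8⇒13
col: 5 vs 13

buggy=5 correct=13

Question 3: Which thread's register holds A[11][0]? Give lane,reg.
12,2

r=11→G=3,rhi=1  c=0→chi=0,T=0,p=0
L=3*4+0=12  i=0*4+1*2+0=2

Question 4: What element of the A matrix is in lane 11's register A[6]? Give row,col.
10,14

11: gid=2,tid=3
[6] (2+8,3*2+0+8) = (10,14)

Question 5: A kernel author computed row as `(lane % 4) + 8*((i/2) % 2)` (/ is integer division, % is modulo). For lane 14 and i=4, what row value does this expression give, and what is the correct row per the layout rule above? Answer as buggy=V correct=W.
`(lane % 4) + 8*((i/2) % 2)`[14,4]->2
14: g=3,t=2
[4] (3+0,2*2+0+8) = (3,12)
row: 2 vs 3

buggy=2 correct=3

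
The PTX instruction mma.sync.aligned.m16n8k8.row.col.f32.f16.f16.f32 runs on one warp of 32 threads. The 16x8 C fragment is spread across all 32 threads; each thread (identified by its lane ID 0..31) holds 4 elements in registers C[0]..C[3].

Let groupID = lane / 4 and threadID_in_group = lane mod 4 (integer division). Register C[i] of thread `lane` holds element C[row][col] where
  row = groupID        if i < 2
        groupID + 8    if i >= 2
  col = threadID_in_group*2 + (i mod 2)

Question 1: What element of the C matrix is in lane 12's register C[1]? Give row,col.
3,1

12: gr=3,th=0
[1] (3+0,0*2+1) = (3,1)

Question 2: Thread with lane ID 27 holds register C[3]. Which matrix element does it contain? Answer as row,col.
L=27⇒gr=27>>2=6, th=27&3=3
[3]⇒row 6+8=14  col 3·2+1=7

14,7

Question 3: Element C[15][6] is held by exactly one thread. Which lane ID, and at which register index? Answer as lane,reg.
31,2

r=15⇒gr=7,Rb=1  c=6⇒th=3,odd=0
L=7*4+3=31  i=1*2+0=2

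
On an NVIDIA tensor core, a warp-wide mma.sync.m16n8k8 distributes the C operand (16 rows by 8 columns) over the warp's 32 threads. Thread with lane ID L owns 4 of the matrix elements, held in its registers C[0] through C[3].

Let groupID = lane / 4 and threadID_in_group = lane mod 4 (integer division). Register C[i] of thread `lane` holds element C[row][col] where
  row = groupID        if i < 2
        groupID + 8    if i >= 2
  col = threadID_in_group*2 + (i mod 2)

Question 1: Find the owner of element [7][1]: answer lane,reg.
r=7→G=7,rhi=0  c=1→T=0,p=1
L=7*4+0=28  i=0*2+1=1

28,1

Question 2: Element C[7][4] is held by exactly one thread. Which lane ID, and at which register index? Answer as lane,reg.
r: 7->gid=7,r8=0  c: 4->tid=2,i&1=0
L=7*4+2=30  i=0*2+0=0

30,0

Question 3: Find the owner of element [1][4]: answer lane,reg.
6,0

r=1⇒gr=1,Rb=0  c=4⇒th=2,odd=0
L=1*4+2=6  i=0*2+0=0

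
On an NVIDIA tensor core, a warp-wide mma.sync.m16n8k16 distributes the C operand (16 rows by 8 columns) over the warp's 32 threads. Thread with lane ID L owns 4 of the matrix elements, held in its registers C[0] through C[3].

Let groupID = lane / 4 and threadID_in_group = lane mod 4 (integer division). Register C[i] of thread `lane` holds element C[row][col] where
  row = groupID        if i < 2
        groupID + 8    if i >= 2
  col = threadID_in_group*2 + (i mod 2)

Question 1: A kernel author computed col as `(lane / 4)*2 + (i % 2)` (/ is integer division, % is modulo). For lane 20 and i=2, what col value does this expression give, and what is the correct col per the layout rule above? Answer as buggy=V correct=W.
`(lane / 4)*2 + (i % 2)`[20,2]->10
lane 20: gid=5 (20/4), tid=0 (20%4)
i=2: r=5+8=13, c=0*2+0=0
col: 10 vs 0

buggy=10 correct=0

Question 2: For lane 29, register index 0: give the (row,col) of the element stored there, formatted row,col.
lane 29⇒29/4=7, 29 mod 4=1
i=0  r:7+0⇒7  c:2·1+0⇒2

7,2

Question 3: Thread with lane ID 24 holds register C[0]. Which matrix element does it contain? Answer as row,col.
lane 24=>24/4=6, 24 mod 4=0
i=0  r:6+0=>6  c:2·0+0=>0

6,0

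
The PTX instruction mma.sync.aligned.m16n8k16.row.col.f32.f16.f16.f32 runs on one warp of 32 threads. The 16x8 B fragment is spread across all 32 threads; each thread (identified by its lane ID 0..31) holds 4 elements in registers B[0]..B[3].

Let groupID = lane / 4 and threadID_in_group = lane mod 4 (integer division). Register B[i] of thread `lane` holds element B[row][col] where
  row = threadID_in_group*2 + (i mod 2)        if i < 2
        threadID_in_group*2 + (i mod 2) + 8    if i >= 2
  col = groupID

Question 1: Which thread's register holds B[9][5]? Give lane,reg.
c=5→G=5  r=9→rhi=1,T=0,p=1
L=5*4+0=20  i=1*2+1=3

20,3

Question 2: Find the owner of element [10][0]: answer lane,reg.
c=0->g=0  r=10->rb=1,t=1,b0=0
L=0*4+1=1  i=1*2+0=2

1,2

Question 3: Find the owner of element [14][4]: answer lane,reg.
c: 4->gid=4  r: 14->r8=1,tid=3,i&1=0
L=4*4+3=19  i=1*2+0=2

19,2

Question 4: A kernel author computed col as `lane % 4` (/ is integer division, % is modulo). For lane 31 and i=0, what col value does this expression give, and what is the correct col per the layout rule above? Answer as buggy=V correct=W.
`lane % 4`[31,0]=>3
31: grp=7,tig=3
[0] (3*2+0+0,7) = (6,7)
col: 3 vs 7

buggy=3 correct=7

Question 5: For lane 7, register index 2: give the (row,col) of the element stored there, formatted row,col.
lane 7: grp=1 (7/4), tig=3 (7%4)
i=2: r=3*2+0+8=14, c=grp=1

14,1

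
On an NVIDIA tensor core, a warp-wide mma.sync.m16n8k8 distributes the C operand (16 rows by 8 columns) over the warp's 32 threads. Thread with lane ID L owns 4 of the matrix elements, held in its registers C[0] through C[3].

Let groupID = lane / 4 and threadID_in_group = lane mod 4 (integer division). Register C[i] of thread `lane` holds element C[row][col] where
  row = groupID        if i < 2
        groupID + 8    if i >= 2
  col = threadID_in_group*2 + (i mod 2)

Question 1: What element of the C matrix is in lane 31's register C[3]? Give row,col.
15,7

lane 31: G=7 (31/4), T=3 (31%4)
i=3: r=7+8=15, c=3*2+1=7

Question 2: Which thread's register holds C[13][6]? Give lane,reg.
r=13→G=5,rhi=1  c=6→T=3,p=0
L=5*4+3=23  i=1*2+0=2

23,2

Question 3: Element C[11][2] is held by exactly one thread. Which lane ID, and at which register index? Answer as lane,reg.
r=11→G=3,rhi=1  c=2→T=1,p=0
L=3*4+1=13  i=1*2+0=2

13,2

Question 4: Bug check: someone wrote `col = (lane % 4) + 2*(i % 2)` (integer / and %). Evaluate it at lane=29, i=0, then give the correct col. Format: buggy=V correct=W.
buggy=1 correct=2

`(lane % 4) + 2*(i % 2)`[29,0]→1
29: G=7,T=1
[0] (7+0,1*2+0) = (7,2)
col: 1 vs 2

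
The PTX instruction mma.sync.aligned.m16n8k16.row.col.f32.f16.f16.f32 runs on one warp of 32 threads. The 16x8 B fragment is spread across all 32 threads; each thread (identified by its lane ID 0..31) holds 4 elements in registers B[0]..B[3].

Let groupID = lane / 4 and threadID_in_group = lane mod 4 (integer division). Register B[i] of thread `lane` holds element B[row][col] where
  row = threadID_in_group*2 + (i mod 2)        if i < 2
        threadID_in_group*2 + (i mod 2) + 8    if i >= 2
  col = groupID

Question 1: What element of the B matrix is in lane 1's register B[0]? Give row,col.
2,0

1: G=0,T=1
[0] (1*2+0+0,0) = (2,0)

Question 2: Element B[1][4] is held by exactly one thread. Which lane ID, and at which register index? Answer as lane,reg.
16,1

c=4→G=4  r=1→rhi=0,T=0,p=1
L=4*4+0=16  i=0*2+1=1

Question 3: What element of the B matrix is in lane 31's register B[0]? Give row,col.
6,7

lane 31: G=7 (31/4), T=3 (31%4)
i=0: r=3*2+0+0=6, c=G=7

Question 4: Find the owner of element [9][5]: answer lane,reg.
20,3

c:5=>grp=5  r:9=>rB=1,tig=0,lo=1
L=5*4+0=20  i=1*2+1=3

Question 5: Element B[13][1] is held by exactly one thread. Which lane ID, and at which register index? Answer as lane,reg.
6,3

c=1⇒gr=1  r=13⇒Rb=1,th=2,odd=1
L=1*4+2=6  i=1*2+1=3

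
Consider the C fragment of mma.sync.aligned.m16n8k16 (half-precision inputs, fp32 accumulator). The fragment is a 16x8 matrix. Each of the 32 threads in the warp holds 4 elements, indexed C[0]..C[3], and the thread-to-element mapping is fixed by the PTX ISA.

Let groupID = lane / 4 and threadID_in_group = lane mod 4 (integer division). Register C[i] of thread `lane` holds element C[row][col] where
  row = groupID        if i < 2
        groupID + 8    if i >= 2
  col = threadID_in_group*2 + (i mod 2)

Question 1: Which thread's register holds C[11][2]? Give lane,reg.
r=11⇒gr=3,Rb=1  c=2⇒th=1,odd=0
L=3*4+1=13  i=1*2+0=2

13,2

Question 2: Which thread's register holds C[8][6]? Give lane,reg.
3,2

r=8⇒gr=0,Rb=1  c=6⇒th=3,odd=0
L=0*4+3=3  i=1*2+0=2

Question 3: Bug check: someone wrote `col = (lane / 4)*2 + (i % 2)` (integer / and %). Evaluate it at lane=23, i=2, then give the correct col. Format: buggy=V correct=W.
buggy=10 correct=6

`(lane / 4)*2 + (i % 2)`[23,2]->10
lane 23->23/4=5, 23 mod 4=3
i=2  r:5+8->13  c:2·3+0->6
col: 10 vs 6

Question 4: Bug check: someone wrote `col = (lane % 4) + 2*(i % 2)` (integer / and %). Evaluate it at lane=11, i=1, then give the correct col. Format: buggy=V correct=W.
buggy=5 correct=7

`(lane % 4) + 2*(i % 2)`[11,1]=>5
lane 11=>11/4=2, 11 mod 4=3
i=1  r:2+0=>2  c:2·3+1=>7
col: 5 vs 7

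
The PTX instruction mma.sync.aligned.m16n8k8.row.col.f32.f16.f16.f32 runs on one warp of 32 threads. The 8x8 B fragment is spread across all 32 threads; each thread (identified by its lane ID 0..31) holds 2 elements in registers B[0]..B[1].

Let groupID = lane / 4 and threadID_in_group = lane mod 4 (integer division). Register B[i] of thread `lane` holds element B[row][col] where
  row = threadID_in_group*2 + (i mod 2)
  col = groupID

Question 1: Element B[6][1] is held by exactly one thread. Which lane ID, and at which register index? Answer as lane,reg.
c=1→G=1  r=6→T=3,p=0
L=1*4+3=7  i=0=0

7,0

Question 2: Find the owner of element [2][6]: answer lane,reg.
c=6->g=6  r=2->t=1,b0=0
L=6*4+1=25  i=0=0

25,0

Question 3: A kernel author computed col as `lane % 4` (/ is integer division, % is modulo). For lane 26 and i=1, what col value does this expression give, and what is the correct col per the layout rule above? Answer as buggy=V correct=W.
`lane % 4`[26,1]⇒2
lane 26: gr=6 (26/4), th=2 (26%4)
i=1: r=2*2+1=5, c=gr=6
col: 2 vs 6

buggy=2 correct=6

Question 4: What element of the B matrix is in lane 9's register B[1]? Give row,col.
3,2

L=9→G=9>>2=2, T=9&3=1
[1]→row 1·2+1=3  col G=2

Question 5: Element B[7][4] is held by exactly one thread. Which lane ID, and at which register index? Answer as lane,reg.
19,1

c: 4->gid=4  r: 7->tid=3,i&1=1
L=4*4+3=19  i=1=1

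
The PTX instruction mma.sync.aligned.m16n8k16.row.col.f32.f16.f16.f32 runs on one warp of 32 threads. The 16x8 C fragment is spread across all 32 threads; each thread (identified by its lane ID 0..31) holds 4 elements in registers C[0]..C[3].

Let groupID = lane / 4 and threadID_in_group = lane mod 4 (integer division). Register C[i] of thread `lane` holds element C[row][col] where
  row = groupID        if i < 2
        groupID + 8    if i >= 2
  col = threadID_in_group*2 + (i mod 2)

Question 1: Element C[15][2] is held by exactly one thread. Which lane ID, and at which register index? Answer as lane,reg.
29,2

r: 15->gid=7,r8=1  c: 2->tid=1,i&1=0
L=7*4+1=29  i=1*2+0=2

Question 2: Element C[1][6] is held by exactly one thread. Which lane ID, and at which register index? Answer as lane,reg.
r=1⇒gr=1,Rb=0  c=6⇒th=3,odd=0
L=1*4+3=7  i=0*2+0=0

7,0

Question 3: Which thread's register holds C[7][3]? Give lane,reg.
29,1

r=7->g=7,rb=0  c=3->t=1,b0=1
L=7*4+1=29  i=0*2+1=1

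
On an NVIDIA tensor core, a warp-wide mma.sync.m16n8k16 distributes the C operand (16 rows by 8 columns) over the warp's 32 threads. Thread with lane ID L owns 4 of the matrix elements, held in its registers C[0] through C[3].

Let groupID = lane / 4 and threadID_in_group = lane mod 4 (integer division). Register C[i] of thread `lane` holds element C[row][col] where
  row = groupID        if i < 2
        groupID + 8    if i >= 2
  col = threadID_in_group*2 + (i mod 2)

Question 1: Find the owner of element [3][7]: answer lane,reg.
15,1

r=3→G=3,rhi=0  c=7→T=3,p=1
L=3*4+3=15  i=0*2+1=1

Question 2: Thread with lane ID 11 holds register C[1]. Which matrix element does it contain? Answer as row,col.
L=11->gid=11>>2=2, tid=11&3=3
[1]->row 2+0=2  col 3·2+1=7

2,7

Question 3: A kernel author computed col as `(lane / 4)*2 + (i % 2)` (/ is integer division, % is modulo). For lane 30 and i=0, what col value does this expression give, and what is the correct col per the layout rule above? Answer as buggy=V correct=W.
`(lane / 4)*2 + (i % 2)`[30,0]->14
30: g=7,t=2
[0] (7+0,2*2+0) = (7,4)
col: 14 vs 4

buggy=14 correct=4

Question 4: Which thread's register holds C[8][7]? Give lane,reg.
3,3

r=8->g=0,rb=1  c=7->t=3,b0=1
L=0*4+3=3  i=1*2+1=3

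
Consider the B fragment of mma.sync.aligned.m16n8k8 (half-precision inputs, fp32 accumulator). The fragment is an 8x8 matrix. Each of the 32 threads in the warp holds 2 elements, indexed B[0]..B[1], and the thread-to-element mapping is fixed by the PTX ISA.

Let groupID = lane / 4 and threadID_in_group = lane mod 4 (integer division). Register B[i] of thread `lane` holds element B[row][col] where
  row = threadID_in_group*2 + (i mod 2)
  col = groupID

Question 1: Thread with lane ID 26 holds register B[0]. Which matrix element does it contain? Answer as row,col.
4,6

L=26⇒gr=26>>2=6, th=26&3=2
[0]⇒row 2·2+0=4  col gr=6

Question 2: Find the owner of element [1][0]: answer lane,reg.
c=0→G=0  r=1→T=0,p=1
L=0*4+0=0  i=1=1

0,1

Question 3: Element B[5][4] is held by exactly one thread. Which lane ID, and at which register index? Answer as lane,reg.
18,1

c: 4->gid=4  r: 5->tid=2,i&1=1
L=4*4+2=18  i=1=1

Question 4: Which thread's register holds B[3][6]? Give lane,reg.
25,1

c:6=>grp=6  r:3=>tig=1,lo=1
L=6*4+1=25  i=1=1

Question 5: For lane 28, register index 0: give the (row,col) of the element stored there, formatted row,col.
0,7

28: g=7,t=0
[0] (0*2+0,7) = (0,7)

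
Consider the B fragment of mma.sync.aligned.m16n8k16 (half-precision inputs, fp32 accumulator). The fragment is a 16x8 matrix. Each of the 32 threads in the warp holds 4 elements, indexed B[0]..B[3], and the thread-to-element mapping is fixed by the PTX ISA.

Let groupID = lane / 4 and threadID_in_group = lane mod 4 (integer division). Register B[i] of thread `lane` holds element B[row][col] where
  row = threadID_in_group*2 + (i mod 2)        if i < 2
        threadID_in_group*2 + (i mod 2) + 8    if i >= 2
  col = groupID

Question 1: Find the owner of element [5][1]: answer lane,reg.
c=1->g=1  r=5->rb=0,t=2,b0=1
L=1*4+2=6  i=0*2+1=1

6,1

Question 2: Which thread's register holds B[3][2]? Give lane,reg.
9,1

c:2=>grp=2  r:3=>rB=0,tig=1,lo=1
L=2*4+1=9  i=0*2+1=1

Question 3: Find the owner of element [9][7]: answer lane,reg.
28,3

c: 7->gid=7  r: 9->r8=1,tid=0,i&1=1
L=7*4+0=28  i=1*2+1=3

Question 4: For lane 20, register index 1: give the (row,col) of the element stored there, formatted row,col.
1,5

L=20⇒gr=20>>2=5, th=20&3=0
[1]⇒row 0·2+1+0=1  col gr=5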